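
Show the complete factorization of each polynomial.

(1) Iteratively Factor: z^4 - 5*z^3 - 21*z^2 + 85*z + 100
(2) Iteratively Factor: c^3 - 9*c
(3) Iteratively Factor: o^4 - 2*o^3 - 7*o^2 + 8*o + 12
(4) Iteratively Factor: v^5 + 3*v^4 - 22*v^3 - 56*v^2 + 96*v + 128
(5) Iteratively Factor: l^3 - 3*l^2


(1) = (z - 5)*(z^3 - 21*z - 20) = (z - 5)*(z + 1)*(z^2 - z - 20) = (z - 5)^2*(z + 1)*(z + 4)
(2) = (c + 3)*(c^2 - 3*c) = c*(c + 3)*(c - 3)
(3) = (o - 3)*(o^3 + o^2 - 4*o - 4) = (o - 3)*(o - 2)*(o^2 + 3*o + 2) = (o - 3)*(o - 2)*(o + 2)*(o + 1)
(4) = (v + 1)*(v^4 + 2*v^3 - 24*v^2 - 32*v + 128) = (v + 1)*(v + 4)*(v^3 - 2*v^2 - 16*v + 32) = (v - 4)*(v + 1)*(v + 4)*(v^2 + 2*v - 8) = (v - 4)*(v + 1)*(v + 4)^2*(v - 2)
(5) = (l - 3)*(l^2) = l*(l - 3)*(l)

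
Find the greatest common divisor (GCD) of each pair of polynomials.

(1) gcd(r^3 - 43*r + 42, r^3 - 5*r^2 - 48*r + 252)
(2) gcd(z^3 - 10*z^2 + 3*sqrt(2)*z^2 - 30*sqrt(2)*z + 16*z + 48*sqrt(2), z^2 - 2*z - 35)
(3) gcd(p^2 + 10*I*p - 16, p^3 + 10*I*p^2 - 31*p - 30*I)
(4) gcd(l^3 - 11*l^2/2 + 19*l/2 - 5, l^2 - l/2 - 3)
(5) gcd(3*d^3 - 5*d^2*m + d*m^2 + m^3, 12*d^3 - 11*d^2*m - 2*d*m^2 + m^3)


(1) = r^2 + r - 42
(2) = gcd((z - 8)*(z - 2)*(z + 3*sqrt(2)), (z - 7)*(z + 5)) = 1
(3) = gcd((p + 2*I)*(p + 8*I), (p + 2*I)*(p + 3*I)*(p + 5*I)) = p + 2*I
(4) = l - 2
(5) = 3*d^2 - 2*d*m - m^2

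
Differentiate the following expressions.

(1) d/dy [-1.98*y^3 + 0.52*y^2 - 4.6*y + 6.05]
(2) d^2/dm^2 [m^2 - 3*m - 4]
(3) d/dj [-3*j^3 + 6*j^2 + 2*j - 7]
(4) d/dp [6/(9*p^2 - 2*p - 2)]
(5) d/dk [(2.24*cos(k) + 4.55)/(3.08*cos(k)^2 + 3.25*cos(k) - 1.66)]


(1) = -5.94*y^2 + 1.04*y - 4.6
(2) = 2
(3) = -9*j^2 + 12*j + 2
(4) = 12*(1 - 9*p)/(-9*p^2 + 2*p + 2)^2
(5) = (6.8992*cos(k)^2 + 28.028*cos(k) + 18.5059)*sin(k)/(9.4864*cos(k)^4 + 20.02*cos(k)^3 + 0.3369*cos(k)^2 - 10.79*cos(k) + 2.7556)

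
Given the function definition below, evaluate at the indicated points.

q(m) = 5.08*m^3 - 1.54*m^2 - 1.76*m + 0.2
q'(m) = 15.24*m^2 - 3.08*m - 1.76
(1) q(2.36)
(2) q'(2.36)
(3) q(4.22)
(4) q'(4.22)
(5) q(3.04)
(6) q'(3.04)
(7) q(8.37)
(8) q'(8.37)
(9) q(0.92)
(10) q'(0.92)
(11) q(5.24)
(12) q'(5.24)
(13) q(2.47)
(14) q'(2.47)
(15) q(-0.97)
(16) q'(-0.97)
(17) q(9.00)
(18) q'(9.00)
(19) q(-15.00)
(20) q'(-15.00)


(1) = 54.24
(2) = 75.85
(3) = 347.12
(4) = 256.64
(5) = 123.34
(6) = 129.72
(7) = 2856.37
(8) = 1040.13
(9) = 1.23
(10) = 8.31
(11) = 679.59
(12) = 400.55
(13) = 63.01
(14) = 83.61
(15) = -4.18
(16) = 15.57
(17) = 3562.94
(18) = 1204.96
(19) = -17464.90
(20) = 3473.44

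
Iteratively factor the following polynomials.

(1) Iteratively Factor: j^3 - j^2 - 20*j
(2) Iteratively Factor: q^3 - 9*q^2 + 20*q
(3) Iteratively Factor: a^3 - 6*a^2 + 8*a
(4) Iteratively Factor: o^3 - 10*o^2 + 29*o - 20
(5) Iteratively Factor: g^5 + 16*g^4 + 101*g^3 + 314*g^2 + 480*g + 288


(1) = (j - 5)*(j^2 + 4*j) = j*(j - 5)*(j + 4)
(2) = (q - 5)*(q^2 - 4*q) = (q - 5)*(q - 4)*(q)
(3) = (a - 2)*(a^2 - 4*a) = (a - 4)*(a - 2)*(a)
(4) = (o - 5)*(o^2 - 5*o + 4) = (o - 5)*(o - 4)*(o - 1)
(5) = (g + 2)*(g^4 + 14*g^3 + 73*g^2 + 168*g + 144) = (g + 2)*(g + 4)*(g^3 + 10*g^2 + 33*g + 36) = (g + 2)*(g + 3)*(g + 4)*(g^2 + 7*g + 12) = (g + 2)*(g + 3)*(g + 4)^2*(g + 3)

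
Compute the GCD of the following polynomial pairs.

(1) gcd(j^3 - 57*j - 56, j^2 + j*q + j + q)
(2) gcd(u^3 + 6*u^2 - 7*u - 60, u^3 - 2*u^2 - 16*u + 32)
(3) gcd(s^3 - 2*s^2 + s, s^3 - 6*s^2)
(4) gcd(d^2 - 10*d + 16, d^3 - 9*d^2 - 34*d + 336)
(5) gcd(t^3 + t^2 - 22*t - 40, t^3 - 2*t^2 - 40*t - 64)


(1) = j + 1
(2) = u + 4
(3) = s
(4) = gcd((d - 8)*(d - 2), (d - 8)*(d - 7)*(d + 6)) = d - 8
(5) = gcd((t - 5)*(t + 2)*(t + 4), (t - 8)*(t + 2)*(t + 4)) = t^2 + 6*t + 8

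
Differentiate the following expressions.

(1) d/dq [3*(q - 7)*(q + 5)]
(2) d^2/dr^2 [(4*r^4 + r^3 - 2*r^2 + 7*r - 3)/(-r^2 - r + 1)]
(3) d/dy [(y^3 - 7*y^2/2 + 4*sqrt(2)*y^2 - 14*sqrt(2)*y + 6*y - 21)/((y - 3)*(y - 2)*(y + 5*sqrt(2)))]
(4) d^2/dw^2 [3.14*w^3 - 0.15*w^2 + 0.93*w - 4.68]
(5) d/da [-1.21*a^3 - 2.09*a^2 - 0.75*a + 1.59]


(1) = 6*q - 6
(2) = 2*(-4*r^6 - 12*r^5 + 21*r^3 - 6*r^2 - 15*r + 1)/(r^6 + 3*r^5 - 5*r^3 + 3*r - 1)
(3) = (-3*y^4 + 2*sqrt(2)*y^4 - 44*sqrt(2)*y^3 + 24*y^2 + 203*sqrt(2)*y^2 + 540*y - 1428 - 690*sqrt(2))/(2*(y^6 - 10*y^5 + 10*sqrt(2)*y^5 - 100*sqrt(2)*y^4 + 87*y^4 - 560*y^3 + 370*sqrt(2)*y^3 - 600*sqrt(2)*y^2 + 1886*y^2 - 3000*y + 360*sqrt(2)*y + 1800))
(4) = 18.84*w - 0.3
(5) = -3.63*a^2 - 4.18*a - 0.75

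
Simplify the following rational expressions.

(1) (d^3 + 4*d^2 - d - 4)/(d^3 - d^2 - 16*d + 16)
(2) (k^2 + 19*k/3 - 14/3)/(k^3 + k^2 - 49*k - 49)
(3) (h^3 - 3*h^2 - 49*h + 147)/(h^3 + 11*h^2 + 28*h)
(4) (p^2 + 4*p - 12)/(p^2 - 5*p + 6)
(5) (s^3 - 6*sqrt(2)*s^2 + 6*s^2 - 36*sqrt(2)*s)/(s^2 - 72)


(1) = (d + 1)/(d - 4)
(2) = (3*k - 2)/(3*k^2 - 18*k - 21)
(3) = (h^2 - 10*h + 21)/(h^2 + 4*h)
(4) = (p + 6)/(p - 3)
(5) = (s^2 + 6*s)/(s + 6*sqrt(2))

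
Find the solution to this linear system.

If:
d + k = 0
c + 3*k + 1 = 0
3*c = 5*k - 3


Then:
c = -1
d = 0
k = 0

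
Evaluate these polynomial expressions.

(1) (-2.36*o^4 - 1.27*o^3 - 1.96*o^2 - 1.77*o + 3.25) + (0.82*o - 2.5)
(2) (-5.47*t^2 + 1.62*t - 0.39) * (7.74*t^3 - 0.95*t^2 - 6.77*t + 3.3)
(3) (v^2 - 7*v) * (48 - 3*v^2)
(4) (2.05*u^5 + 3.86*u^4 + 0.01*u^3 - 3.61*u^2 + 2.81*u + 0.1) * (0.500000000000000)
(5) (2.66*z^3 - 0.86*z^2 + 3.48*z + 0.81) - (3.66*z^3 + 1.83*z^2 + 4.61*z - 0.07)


(1) = -2.36*o^4 - 1.27*o^3 - 1.96*o^2 - 0.95*o + 0.75
(2) = -42.3378*t^5 + 17.7353*t^4 + 32.4743*t^3 - 28.6479*t^2 + 7.9863*t - 1.287
(3) = -3*v^4 + 21*v^3 + 48*v^2 - 336*v
(4) = 1.025*u^5 + 1.93*u^4 + 0.005*u^3 - 1.805*u^2 + 1.405*u + 0.05
(5) = -1.0*z^3 - 2.69*z^2 - 1.13*z + 0.88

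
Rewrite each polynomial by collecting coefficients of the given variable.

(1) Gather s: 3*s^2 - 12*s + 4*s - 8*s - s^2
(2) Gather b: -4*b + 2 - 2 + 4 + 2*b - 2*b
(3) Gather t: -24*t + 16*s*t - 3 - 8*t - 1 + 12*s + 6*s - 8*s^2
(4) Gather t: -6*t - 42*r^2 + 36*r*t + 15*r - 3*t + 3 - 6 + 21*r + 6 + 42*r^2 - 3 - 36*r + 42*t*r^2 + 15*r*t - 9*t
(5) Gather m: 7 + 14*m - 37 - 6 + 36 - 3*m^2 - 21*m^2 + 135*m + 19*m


(1) = 2*s^2 - 16*s
(2) = 4 - 4*b
(3) = -8*s^2 + 18*s + t*(16*s - 32) - 4
(4) = t*(42*r^2 + 51*r - 18)
(5) = -24*m^2 + 168*m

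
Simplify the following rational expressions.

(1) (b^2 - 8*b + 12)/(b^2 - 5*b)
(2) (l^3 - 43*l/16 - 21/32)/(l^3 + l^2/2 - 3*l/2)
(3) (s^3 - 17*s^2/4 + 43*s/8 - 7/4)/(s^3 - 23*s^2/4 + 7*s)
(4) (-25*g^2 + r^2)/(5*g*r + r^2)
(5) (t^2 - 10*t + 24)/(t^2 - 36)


(1) = (b^2 - 8*b + 12)/(b^2 - 5*b)
(2) = (16*l^2 - 24*l - 7)/(16*l^2 - 16*l)
(3) = (2*s^2 - 5*s + 2)/(2*s^2 - 8*s)
(4) = (-5*g + r)/r
(5) = (t - 4)/(t + 6)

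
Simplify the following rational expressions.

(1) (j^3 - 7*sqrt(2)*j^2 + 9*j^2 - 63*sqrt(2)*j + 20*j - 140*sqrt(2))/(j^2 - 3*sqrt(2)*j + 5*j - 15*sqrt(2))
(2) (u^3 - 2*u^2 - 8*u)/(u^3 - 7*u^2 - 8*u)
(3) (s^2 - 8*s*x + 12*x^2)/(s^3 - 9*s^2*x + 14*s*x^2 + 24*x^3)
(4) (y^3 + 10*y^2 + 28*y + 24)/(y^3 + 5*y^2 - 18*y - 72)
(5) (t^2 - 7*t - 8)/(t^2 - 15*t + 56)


(1) = (j^2 + j*(4 - 7*sqrt(2)) - 28*sqrt(2))/(j - 3*sqrt(2))
(2) = (u^2 - 2*u - 8)/(u^2 - 7*u - 8)
(3) = (-s + 2*x)/(-s^2 + 3*s*x + 4*x^2)
(4) = (y^2 + 4*y + 4)/(y^2 - y - 12)
(5) = (t + 1)/(t - 7)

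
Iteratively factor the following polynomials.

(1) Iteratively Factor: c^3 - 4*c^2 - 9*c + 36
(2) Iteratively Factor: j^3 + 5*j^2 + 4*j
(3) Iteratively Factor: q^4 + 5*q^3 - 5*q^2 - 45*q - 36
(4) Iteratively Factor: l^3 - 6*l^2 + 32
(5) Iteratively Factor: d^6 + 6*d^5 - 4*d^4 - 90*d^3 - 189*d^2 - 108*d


(1) = (c - 3)*(c^2 - c - 12) = (c - 3)*(c + 3)*(c - 4)
(2) = (j + 1)*(j^2 + 4*j) = j*(j + 1)*(j + 4)
(3) = (q + 4)*(q^3 + q^2 - 9*q - 9) = (q + 3)*(q + 4)*(q^2 - 2*q - 3) = (q - 3)*(q + 3)*(q + 4)*(q + 1)
(4) = (l + 2)*(l^2 - 8*l + 16) = (l - 4)*(l + 2)*(l - 4)
(5) = (d + 3)*(d^5 + 3*d^4 - 13*d^3 - 51*d^2 - 36*d) = (d - 4)*(d + 3)*(d^4 + 7*d^3 + 15*d^2 + 9*d) = (d - 4)*(d + 3)^2*(d^3 + 4*d^2 + 3*d) = (d - 4)*(d + 3)^3*(d^2 + d) = d*(d - 4)*(d + 3)^3*(d + 1)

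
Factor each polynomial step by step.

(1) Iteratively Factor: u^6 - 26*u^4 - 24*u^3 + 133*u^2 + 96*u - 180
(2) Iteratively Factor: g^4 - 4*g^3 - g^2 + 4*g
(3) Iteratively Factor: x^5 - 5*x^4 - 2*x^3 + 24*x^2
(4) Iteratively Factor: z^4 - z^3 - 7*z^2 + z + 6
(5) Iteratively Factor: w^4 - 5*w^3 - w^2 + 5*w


(1) = (u - 5)*(u^5 + 5*u^4 - u^3 - 29*u^2 - 12*u + 36) = (u - 5)*(u + 2)*(u^4 + 3*u^3 - 7*u^2 - 15*u + 18) = (u - 5)*(u - 2)*(u + 2)*(u^3 + 5*u^2 + 3*u - 9) = (u - 5)*(u - 2)*(u + 2)*(u + 3)*(u^2 + 2*u - 3) = (u - 5)*(u - 2)*(u - 1)*(u + 2)*(u + 3)*(u + 3)
(2) = (g - 4)*(g^3 - g) = (g - 4)*(g - 1)*(g^2 + g) = (g - 4)*(g - 1)*(g + 1)*(g)
(3) = (x - 4)*(x^4 - x^3 - 6*x^2) = (x - 4)*(x + 2)*(x^3 - 3*x^2) = x*(x - 4)*(x + 2)*(x^2 - 3*x) = x*(x - 4)*(x - 3)*(x + 2)*(x)
(4) = (z + 2)*(z^3 - 3*z^2 - z + 3) = (z - 3)*(z + 2)*(z^2 - 1) = (z - 3)*(z - 1)*(z + 2)*(z + 1)
(5) = (w - 5)*(w^3 - w) = (w - 5)*(w + 1)*(w^2 - w) = w*(w - 5)*(w + 1)*(w - 1)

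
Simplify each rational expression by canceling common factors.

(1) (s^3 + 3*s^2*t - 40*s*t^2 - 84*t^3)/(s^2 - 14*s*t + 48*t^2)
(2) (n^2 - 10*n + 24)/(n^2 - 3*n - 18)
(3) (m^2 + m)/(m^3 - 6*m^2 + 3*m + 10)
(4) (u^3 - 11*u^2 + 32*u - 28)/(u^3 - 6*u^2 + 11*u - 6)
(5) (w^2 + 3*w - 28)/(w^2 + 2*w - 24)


(1) = (s^2 + 9*s*t + 14*t^2)/(s - 8*t)
(2) = (n - 4)/(n + 3)
(3) = m/(m^2 - 7*m + 10)
(4) = (u^2 - 9*u + 14)/(u^2 - 4*u + 3)
(5) = (w + 7)/(w + 6)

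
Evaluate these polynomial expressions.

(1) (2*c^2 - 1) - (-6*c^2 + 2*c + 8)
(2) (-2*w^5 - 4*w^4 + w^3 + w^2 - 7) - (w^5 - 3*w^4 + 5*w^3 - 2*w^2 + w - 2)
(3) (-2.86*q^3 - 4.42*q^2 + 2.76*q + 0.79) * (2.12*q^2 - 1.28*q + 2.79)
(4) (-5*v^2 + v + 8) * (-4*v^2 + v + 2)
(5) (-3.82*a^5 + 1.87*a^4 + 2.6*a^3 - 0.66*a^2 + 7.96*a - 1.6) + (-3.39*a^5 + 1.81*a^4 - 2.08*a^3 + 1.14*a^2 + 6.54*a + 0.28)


(1) = 8*c^2 - 2*c - 9
(2) = -3*w^5 - w^4 - 4*w^3 + 3*w^2 - w - 5
(3) = -6.0632*q^5 - 5.7096*q^4 + 3.5294*q^3 - 14.1898*q^2 + 6.6892*q + 2.2041
(4) = 20*v^4 - 9*v^3 - 41*v^2 + 10*v + 16
(5) = -7.21*a^5 + 3.68*a^4 + 0.52*a^3 + 0.48*a^2 + 14.5*a - 1.32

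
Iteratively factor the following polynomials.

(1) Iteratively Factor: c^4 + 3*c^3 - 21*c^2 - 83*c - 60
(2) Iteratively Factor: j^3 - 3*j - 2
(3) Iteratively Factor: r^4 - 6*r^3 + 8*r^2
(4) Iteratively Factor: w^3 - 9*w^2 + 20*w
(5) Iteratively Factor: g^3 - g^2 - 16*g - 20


(1) = (c + 3)*(c^3 - 21*c - 20) = (c + 1)*(c + 3)*(c^2 - c - 20) = (c - 5)*(c + 1)*(c + 3)*(c + 4)
(2) = (j - 2)*(j^2 + 2*j + 1) = (j - 2)*(j + 1)*(j + 1)
(3) = (r)*(r^3 - 6*r^2 + 8*r) = r*(r - 4)*(r^2 - 2*r) = r*(r - 4)*(r - 2)*(r)
(4) = (w)*(w^2 - 9*w + 20) = w*(w - 4)*(w - 5)
(5) = (g + 2)*(g^2 - 3*g - 10) = (g + 2)^2*(g - 5)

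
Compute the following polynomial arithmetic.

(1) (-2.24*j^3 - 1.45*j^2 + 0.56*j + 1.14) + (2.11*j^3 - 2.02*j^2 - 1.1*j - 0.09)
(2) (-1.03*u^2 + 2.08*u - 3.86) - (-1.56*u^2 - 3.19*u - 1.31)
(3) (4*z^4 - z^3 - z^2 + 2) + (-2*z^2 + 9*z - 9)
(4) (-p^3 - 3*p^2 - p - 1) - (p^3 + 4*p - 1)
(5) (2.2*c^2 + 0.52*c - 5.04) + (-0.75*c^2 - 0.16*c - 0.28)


(1) = -0.13*j^3 - 3.47*j^2 - 0.54*j + 1.05
(2) = 0.53*u^2 + 5.27*u - 2.55
(3) = 4*z^4 - z^3 - 3*z^2 + 9*z - 7
(4) = -2*p^3 - 3*p^2 - 5*p
(5) = 1.45*c^2 + 0.36*c - 5.32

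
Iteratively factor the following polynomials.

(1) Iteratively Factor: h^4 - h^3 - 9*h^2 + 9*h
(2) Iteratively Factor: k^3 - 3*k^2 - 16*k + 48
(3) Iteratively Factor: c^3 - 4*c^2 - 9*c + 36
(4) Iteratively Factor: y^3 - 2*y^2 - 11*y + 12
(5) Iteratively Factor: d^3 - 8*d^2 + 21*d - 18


(1) = (h - 3)*(h^3 + 2*h^2 - 3*h) = h*(h - 3)*(h^2 + 2*h - 3) = h*(h - 3)*(h - 1)*(h + 3)
(2) = (k - 4)*(k^2 + k - 12) = (k - 4)*(k + 4)*(k - 3)
(3) = (c - 3)*(c^2 - c - 12) = (c - 4)*(c - 3)*(c + 3)
(4) = (y + 3)*(y^2 - 5*y + 4) = (y - 1)*(y + 3)*(y - 4)
(5) = (d - 3)*(d^2 - 5*d + 6) = (d - 3)^2*(d - 2)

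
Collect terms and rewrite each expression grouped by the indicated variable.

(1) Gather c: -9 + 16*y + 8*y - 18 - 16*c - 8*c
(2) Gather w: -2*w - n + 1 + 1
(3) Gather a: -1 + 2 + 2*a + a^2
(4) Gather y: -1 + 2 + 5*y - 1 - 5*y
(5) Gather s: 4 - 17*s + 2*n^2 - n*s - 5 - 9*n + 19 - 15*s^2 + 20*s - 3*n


(1) = -24*c + 24*y - 27
(2) = -n - 2*w + 2
(3) = a^2 + 2*a + 1
(4) = 0
(5) = 2*n^2 - 12*n - 15*s^2 + s*(3 - n) + 18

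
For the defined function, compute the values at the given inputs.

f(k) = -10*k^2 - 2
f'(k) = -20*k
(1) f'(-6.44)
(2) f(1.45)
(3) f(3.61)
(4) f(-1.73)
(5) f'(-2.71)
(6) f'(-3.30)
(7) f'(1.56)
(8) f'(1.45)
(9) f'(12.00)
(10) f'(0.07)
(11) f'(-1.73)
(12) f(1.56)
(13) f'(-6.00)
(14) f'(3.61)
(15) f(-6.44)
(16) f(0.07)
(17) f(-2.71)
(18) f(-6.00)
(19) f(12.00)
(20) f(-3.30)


(1) = 128.80
(2) = -23.02
(3) = -132.32
(4) = -31.93
(5) = 54.20
(6) = 66.00
(7) = -31.20
(8) = -29.00
(9) = -240.00
(10) = -1.40
(11) = 34.60
(12) = -26.34
(13) = 120.00
(14) = -72.20
(15) = -416.74
(16) = -2.05
(17) = -75.44
(18) = -362.00
(19) = -1442.00
(20) = -110.90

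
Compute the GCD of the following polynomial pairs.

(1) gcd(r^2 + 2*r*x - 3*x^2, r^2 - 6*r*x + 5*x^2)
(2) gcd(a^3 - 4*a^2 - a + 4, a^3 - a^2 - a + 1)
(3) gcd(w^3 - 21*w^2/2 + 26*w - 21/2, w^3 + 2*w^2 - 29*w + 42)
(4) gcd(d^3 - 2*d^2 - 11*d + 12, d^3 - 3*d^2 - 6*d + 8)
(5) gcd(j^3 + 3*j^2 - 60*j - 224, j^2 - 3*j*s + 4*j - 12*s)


(1) = gcd((r - x)*(r + 3*x), (r - 5*x)*(r - x)) = -r + x
(2) = a^2 - 1
(3) = w - 3
(4) = gcd((d - 4)*(d - 1)*(d + 3), (d - 4)*(d - 1)*(d + 2)) = d^2 - 5*d + 4
(5) = gcd((j - 8)*(j + 4)*(j + 7), (j + 4)*(j - 3*s)) = j + 4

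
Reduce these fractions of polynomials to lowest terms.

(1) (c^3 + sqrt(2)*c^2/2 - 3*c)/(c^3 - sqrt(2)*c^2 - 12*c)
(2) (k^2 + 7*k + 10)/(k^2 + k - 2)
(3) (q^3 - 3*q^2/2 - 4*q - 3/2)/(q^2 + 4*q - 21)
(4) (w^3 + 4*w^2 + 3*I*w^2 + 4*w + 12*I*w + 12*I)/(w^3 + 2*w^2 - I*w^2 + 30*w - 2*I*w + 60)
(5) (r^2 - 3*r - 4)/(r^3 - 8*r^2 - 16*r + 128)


(1) = (2*c^2 + sqrt(2)*c - 6)/(2*c^2 - 2*sqrt(2)*c - 24)
(2) = (k + 5)/(k - 1)
(3) = (2*q^2 + 3*q + 1)/(2*q + 14)
(4) = (w^2 + w*(2 + 3*I) + 6*I)/(w^2 - I*w + 30)
(5) = (r + 1)/(r^2 - 4*r - 32)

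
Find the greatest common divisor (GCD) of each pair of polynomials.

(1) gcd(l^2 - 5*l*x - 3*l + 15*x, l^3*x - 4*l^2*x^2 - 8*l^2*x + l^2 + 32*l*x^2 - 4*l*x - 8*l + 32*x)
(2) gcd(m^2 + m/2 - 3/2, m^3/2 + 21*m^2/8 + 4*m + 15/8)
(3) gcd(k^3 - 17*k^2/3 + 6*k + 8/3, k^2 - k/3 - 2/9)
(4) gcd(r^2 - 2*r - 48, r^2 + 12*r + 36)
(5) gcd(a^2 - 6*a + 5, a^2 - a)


(1) = 1
(2) = 1
(3) = k + 1/3
(4) = r + 6
(5) = a - 1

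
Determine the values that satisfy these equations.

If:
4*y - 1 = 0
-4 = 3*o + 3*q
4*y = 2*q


Then:
o = -11/6
q = 1/2
y = 1/4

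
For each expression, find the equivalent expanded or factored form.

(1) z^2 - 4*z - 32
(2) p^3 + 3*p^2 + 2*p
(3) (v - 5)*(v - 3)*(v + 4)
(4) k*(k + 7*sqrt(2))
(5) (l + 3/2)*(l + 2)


(1) = (z - 8)*(z + 4)
(2) = p*(p + 1)*(p + 2)
(3) = v^3 - 4*v^2 - 17*v + 60
(4) = k^2 + 7*sqrt(2)*k
(5) = l^2 + 7*l/2 + 3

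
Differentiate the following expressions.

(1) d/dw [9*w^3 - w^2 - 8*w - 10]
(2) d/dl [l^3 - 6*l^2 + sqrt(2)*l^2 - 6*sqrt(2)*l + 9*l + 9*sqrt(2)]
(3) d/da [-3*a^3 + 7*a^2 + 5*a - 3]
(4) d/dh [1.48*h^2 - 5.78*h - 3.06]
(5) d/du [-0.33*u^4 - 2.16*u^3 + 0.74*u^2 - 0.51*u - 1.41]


(1) = 27*w^2 - 2*w - 8
(2) = 3*l^2 - 12*l + 2*sqrt(2)*l - 6*sqrt(2) + 9
(3) = -9*a^2 + 14*a + 5
(4) = 2.96*h - 5.78
(5) = -1.32*u^3 - 6.48*u^2 + 1.48*u - 0.51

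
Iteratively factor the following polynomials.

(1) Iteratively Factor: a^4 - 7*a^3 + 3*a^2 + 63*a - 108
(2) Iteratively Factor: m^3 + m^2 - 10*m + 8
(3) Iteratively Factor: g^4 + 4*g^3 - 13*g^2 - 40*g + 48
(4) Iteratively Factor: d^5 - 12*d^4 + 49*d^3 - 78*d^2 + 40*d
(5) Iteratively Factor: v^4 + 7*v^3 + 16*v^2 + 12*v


(1) = (a + 3)*(a^3 - 10*a^2 + 33*a - 36) = (a - 4)*(a + 3)*(a^2 - 6*a + 9) = (a - 4)*(a - 3)*(a + 3)*(a - 3)
(2) = (m - 2)*(m^2 + 3*m - 4) = (m - 2)*(m - 1)*(m + 4)
(3) = (g + 4)*(g^3 - 13*g + 12) = (g - 3)*(g + 4)*(g^2 + 3*g - 4) = (g - 3)*(g - 1)*(g + 4)*(g + 4)
(4) = (d - 5)*(d^4 - 7*d^3 + 14*d^2 - 8*d) = (d - 5)*(d - 1)*(d^3 - 6*d^2 + 8*d) = d*(d - 5)*(d - 1)*(d^2 - 6*d + 8) = d*(d - 5)*(d - 2)*(d - 1)*(d - 4)
(5) = (v + 2)*(v^3 + 5*v^2 + 6*v) = (v + 2)*(v + 3)*(v^2 + 2*v) = v*(v + 2)*(v + 3)*(v + 2)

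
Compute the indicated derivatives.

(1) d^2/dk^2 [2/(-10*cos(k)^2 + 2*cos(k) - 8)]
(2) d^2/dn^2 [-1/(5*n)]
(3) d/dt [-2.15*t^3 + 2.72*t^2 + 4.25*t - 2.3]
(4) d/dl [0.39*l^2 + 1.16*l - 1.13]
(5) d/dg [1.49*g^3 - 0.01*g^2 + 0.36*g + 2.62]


(1) = (-100*sin(k)^4 - 29*sin(k)^2 - 91*cos(k)/4 + 15*cos(3*k)/4 + 91)/(5*sin(k)^2 + cos(k) - 9)^3
(2) = -2/(5*n^3)
(3) = -6.45*t^2 + 5.44*t + 4.25
(4) = 0.78*l + 1.16
(5) = 4.47*g^2 - 0.02*g + 0.36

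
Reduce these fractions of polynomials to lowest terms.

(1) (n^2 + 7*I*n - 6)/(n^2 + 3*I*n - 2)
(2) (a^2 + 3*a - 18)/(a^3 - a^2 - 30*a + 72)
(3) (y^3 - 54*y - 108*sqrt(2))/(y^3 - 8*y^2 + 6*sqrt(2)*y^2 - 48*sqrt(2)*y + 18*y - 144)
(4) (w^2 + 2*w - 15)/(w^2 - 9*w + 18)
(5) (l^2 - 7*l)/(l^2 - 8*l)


(1) = (n + 6*I)/(n + 2*I)
(2) = 1/(a - 4)
(3) = (y - 6*sqrt(2))/(y - 8)
(4) = (w + 5)/(w - 6)
(5) = (l - 7)/(l - 8)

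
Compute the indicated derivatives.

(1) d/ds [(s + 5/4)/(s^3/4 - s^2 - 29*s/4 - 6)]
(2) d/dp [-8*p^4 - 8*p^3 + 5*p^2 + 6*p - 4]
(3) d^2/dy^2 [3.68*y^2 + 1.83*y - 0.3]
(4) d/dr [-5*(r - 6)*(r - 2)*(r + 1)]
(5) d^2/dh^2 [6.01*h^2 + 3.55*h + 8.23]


(1) = (-8*s^3 + s^2 + 40*s + 49)/(s^6 - 8*s^5 - 42*s^4 + 184*s^3 + 1033*s^2 + 1392*s + 576)
(2) = -32*p^3 - 24*p^2 + 10*p + 6
(3) = 7.36000000000000
(4) = -15*r^2 + 70*r - 20
(5) = 12.0200000000000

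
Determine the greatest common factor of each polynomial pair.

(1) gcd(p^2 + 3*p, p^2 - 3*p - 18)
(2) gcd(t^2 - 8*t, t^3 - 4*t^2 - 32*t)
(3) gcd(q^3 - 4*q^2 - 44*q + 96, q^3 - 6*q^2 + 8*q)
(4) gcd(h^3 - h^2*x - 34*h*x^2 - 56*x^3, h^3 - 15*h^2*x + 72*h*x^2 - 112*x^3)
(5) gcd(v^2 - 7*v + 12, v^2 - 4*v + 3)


(1) = p + 3
(2) = gcd(t*(t - 8), t*(t - 8)*(t + 4)) = t^2 - 8*t
(3) = q - 2
(4) = -h + 7*x
(5) = gcd((v - 4)*(v - 3), (v - 3)*(v - 1)) = v - 3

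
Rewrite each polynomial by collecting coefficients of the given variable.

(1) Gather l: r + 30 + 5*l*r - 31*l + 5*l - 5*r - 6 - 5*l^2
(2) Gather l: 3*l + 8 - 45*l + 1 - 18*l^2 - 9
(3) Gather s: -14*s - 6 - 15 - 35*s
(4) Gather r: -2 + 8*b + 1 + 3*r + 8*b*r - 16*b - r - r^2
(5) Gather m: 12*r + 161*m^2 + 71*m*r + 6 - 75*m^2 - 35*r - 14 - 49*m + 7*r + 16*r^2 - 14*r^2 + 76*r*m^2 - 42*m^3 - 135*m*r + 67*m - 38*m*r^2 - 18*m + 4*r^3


(1) = -5*l^2 + l*(5*r - 26) - 4*r + 24
(2) = -18*l^2 - 42*l
(3) = -49*s - 21
(4) = -8*b - r^2 + r*(8*b + 2) - 1
(5) = -42*m^3 + m^2*(76*r + 86) + m*(-38*r^2 - 64*r) + 4*r^3 + 2*r^2 - 16*r - 8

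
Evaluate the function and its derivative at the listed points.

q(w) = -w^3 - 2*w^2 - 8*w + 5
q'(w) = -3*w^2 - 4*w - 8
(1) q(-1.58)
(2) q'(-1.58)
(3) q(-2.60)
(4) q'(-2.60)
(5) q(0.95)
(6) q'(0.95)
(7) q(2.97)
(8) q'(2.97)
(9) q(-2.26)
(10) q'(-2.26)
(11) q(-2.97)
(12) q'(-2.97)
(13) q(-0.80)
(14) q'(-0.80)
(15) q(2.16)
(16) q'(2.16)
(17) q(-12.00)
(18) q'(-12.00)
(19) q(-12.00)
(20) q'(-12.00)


(1) = 16.59
(2) = -9.17
(3) = 29.86
(4) = -17.88
(5) = -5.26
(6) = -14.51
(7) = -62.60
(8) = -46.34
(9) = 24.41
(10) = -14.28
(11) = 37.32
(12) = -22.58
(13) = 10.63
(14) = -6.72
(15) = -31.69
(16) = -30.64
(17) = 1541.00
(18) = -392.00
(19) = 1541.00
(20) = -392.00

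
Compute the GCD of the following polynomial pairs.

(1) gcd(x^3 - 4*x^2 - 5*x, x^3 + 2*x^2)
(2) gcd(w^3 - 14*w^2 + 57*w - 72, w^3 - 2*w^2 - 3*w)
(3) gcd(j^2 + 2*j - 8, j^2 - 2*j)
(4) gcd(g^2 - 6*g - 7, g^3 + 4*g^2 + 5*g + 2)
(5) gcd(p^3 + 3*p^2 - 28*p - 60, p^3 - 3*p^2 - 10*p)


(1) = gcd(x*(x - 5)*(x + 1), x^2*(x + 2)) = x
(2) = w - 3
(3) = j - 2
(4) = g + 1
(5) = p^2 - 3*p - 10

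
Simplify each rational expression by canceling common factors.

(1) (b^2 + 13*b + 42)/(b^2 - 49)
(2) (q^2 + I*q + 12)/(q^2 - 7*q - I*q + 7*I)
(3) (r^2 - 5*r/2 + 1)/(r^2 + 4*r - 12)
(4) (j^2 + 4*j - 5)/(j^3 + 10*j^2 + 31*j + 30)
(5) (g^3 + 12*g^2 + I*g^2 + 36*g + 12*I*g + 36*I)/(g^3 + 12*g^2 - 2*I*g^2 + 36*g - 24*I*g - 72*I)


(1) = (b + 6)/(b - 7)
(2) = (q^2 + I*q + 12)/(q^2 + q*(-7 - I) + 7*I)
(3) = (2*r - 1)/(2*r + 12)
(4) = (j - 1)/(j^2 + 5*j + 6)
(5) = (g + I)/(g - 2*I)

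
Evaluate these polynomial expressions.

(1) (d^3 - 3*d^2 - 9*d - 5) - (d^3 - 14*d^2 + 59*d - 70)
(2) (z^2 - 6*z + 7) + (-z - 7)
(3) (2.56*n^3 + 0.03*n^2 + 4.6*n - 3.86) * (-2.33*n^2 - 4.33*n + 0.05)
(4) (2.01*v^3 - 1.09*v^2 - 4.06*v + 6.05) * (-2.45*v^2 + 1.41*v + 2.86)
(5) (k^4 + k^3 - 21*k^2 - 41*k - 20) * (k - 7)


(1) = 11*d^2 - 68*d + 65
(2) = z^2 - 7*z
(3) = -5.9648*n^5 - 11.1547*n^4 - 10.7199*n^3 - 10.9227*n^2 + 16.9438*n - 0.193
(4) = -4.9245*v^5 + 5.5046*v^4 + 14.1587*v^3 - 23.6645*v^2 - 3.0811*v + 17.303
(5) = k^5 - 6*k^4 - 28*k^3 + 106*k^2 + 267*k + 140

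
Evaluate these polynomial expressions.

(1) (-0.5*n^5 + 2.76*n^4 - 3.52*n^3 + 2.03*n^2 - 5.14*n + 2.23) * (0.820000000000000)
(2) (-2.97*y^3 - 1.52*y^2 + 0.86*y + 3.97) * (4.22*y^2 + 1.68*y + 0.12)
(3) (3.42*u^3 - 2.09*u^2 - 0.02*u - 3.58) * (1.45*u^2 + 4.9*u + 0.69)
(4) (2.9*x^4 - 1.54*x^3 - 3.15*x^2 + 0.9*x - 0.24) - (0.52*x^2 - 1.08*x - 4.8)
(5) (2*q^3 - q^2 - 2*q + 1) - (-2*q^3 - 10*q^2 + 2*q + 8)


(1) = -0.41*n^5 + 2.2632*n^4 - 2.8864*n^3 + 1.6646*n^2 - 4.2148*n + 1.8286
(2) = -12.5334*y^5 - 11.404*y^4 + 0.7192*y^3 + 18.0158*y^2 + 6.7728*y + 0.4764
(3) = 4.959*u^5 + 13.7275*u^4 - 7.9102*u^3 - 6.7311*u^2 - 17.5558*u - 2.4702
(4) = 2.9*x^4 - 1.54*x^3 - 3.67*x^2 + 1.98*x + 4.56
(5) = 4*q^3 + 9*q^2 - 4*q - 7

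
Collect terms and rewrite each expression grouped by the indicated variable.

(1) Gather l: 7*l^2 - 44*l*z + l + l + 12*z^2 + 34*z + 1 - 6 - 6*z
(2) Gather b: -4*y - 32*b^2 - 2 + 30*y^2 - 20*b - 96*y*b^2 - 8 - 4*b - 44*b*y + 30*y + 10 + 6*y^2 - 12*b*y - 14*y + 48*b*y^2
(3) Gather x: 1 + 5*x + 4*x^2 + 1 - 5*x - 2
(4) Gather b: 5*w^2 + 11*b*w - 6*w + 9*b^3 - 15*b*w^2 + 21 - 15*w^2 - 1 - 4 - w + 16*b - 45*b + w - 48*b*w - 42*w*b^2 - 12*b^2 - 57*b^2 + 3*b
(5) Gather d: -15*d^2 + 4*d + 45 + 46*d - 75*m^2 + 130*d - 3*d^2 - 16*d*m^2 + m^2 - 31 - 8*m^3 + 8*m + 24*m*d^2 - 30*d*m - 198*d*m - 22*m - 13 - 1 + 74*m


(1) = 7*l^2 + l*(2 - 44*z) + 12*z^2 + 28*z - 5
(2) = b^2*(-96*y - 32) + b*(48*y^2 - 56*y - 24) + 36*y^2 + 12*y
(3) = 4*x^2
(4) = 9*b^3 + b^2*(-42*w - 69) + b*(-15*w^2 - 37*w - 26) - 10*w^2 - 6*w + 16
(5) = d^2*(24*m - 18) + d*(-16*m^2 - 228*m + 180) - 8*m^3 - 74*m^2 + 60*m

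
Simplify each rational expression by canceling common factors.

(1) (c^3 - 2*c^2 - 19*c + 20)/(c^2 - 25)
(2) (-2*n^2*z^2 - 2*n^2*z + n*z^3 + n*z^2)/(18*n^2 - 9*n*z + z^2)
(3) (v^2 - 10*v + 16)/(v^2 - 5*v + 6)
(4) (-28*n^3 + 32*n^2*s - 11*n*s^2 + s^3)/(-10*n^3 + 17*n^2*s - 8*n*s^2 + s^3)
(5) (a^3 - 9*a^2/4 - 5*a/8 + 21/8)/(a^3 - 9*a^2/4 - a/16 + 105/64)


(1) = (c^2 + 3*c - 4)/(c + 5)
(2) = (-2*n^2*z^2 - 2*n^2*z + n*z^3 + n*z^2)/(18*n^2 - 9*n*z + z^2)
(3) = (v - 8)/(v - 3)
(4) = (14*n^2 - 9*n*s + s^2)/(5*n^2 - 6*n*s + s^2)
(5) = (16*a^2 - 8*a - 24)/(16*a^2 - 8*a - 15)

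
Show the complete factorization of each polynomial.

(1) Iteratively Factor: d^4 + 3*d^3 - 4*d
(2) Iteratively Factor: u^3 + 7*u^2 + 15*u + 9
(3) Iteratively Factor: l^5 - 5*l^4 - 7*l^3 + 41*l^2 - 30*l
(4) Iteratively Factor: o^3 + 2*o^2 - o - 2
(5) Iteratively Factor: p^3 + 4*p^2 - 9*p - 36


(1) = (d + 2)*(d^3 + d^2 - 2*d) = (d + 2)^2*(d^2 - d) = d*(d + 2)^2*(d - 1)
(2) = (u + 3)*(u^2 + 4*u + 3) = (u + 1)*(u + 3)*(u + 3)
(3) = (l + 3)*(l^4 - 8*l^3 + 17*l^2 - 10*l) = (l - 1)*(l + 3)*(l^3 - 7*l^2 + 10*l) = (l - 2)*(l - 1)*(l + 3)*(l^2 - 5*l) = l*(l - 2)*(l - 1)*(l + 3)*(l - 5)
(4) = (o - 1)*(o^2 + 3*o + 2) = (o - 1)*(o + 1)*(o + 2)
(5) = (p + 3)*(p^2 + p - 12) = (p + 3)*(p + 4)*(p - 3)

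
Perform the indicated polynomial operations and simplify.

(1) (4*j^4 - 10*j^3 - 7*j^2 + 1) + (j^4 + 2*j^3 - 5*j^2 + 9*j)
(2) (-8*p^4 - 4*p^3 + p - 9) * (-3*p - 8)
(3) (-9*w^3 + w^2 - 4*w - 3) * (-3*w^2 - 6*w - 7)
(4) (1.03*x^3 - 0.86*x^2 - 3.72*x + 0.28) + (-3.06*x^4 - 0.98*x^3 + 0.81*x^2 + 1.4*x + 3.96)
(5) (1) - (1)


(1) = 5*j^4 - 8*j^3 - 12*j^2 + 9*j + 1
(2) = 24*p^5 + 76*p^4 + 32*p^3 - 3*p^2 + 19*p + 72
(3) = 27*w^5 + 51*w^4 + 69*w^3 + 26*w^2 + 46*w + 21
(4) = -3.06*x^4 + 0.05*x^3 - 0.05*x^2 - 2.32*x + 4.24
(5) = 0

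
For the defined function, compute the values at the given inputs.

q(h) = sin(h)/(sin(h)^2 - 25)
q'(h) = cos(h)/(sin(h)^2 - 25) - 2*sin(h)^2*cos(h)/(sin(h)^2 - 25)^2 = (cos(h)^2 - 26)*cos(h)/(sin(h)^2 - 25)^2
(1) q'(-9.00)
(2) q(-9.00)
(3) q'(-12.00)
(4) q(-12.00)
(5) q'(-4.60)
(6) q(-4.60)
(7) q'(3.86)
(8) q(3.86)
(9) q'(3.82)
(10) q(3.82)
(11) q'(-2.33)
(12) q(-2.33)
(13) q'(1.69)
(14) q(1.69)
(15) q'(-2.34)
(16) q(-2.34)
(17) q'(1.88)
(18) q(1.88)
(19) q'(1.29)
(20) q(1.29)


(1) = 0.04
(2) = 0.02
(3) = -0.03
(4) = -0.02
(5) = 0.01
(6) = -0.04
(7) = 0.03
(8) = 0.03
(9) = 0.03
(10) = 0.03
(11) = 0.03
(12) = 0.03
(13) = 0.01
(14) = -0.04
(15) = 0.03
(16) = 0.03
(17) = 0.01
(18) = -0.04
(19) = -0.01
(20) = -0.04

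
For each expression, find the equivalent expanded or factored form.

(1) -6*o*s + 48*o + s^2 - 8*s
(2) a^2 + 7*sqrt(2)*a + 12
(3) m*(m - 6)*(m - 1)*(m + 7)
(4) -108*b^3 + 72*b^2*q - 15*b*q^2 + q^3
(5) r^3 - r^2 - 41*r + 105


(1) = (-6*o + s)*(s - 8)
(2) = (a + sqrt(2))*(a + 6*sqrt(2))
(3) = m^4 - 43*m^2 + 42*m
(4) = (-6*b + q)^2*(-3*b + q)
(5) = (r - 5)*(r - 3)*(r + 7)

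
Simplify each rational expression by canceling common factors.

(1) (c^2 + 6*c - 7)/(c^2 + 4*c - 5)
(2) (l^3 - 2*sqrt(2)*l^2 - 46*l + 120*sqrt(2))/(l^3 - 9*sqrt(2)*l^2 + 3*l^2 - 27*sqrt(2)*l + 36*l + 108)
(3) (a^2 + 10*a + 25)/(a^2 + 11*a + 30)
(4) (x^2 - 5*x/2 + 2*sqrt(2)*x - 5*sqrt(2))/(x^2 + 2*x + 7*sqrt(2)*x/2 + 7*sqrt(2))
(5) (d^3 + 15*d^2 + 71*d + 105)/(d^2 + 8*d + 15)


(1) = (c + 7)/(c + 5)
(2) = (l^2 + sqrt(2)*l - 40)/(l^2 + l*(3 - 6*sqrt(2)) - 18*sqrt(2))
(3) = (a + 5)/(a + 6)
(4) = (4*x^2 + x*(-10 + 8*sqrt(2)) - 20*sqrt(2))/(4*x^2 + x*(8 + 14*sqrt(2)) + 28*sqrt(2))
(5) = d + 7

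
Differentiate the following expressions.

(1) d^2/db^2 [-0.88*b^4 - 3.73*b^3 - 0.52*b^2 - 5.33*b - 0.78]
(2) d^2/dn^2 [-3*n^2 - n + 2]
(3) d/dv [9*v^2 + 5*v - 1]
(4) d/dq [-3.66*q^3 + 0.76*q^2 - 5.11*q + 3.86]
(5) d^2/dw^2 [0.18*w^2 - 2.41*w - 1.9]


(1) = -10.56*b^2 - 22.38*b - 1.04
(2) = -6
(3) = 18*v + 5
(4) = -10.98*q^2 + 1.52*q - 5.11
(5) = 0.360000000000000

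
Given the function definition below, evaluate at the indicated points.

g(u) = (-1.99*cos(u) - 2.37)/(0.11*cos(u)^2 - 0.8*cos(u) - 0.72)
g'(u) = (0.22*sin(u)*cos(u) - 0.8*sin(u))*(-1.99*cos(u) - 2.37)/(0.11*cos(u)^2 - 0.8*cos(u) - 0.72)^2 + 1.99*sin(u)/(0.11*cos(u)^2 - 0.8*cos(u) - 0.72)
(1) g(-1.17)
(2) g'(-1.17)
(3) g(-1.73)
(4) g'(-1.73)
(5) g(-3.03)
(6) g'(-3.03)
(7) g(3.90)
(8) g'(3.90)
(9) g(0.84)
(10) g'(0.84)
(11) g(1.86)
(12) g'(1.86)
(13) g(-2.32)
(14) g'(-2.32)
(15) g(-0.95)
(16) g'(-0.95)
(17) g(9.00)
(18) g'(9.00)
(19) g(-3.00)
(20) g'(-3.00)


(1) = 3.10
(2) = -0.20
(3) = 3.48
(4) = -1.53
(5) = -2.14
(6) = -2.53
(7) = 11.38
(8) = -75.60
(9) = 3.07
(10) = 0.01
(11) = 3.73
(12) = 2.44
(13) = 8.17
(14) = -34.06
(15) = 3.07
(16) = -0.05
(17) = -5.56
(18) = 31.04
(19) = -2.22
(20) = -3.34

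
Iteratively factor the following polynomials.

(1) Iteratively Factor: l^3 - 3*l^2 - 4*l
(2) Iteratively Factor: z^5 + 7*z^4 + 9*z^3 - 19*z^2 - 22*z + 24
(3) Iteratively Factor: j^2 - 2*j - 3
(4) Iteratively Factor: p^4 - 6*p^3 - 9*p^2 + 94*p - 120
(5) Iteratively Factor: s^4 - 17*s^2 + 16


(1) = (l)*(l^2 - 3*l - 4) = l*(l + 1)*(l - 4)
(2) = (z + 3)*(z^4 + 4*z^3 - 3*z^2 - 10*z + 8) = (z - 1)*(z + 3)*(z^3 + 5*z^2 + 2*z - 8) = (z - 1)*(z + 2)*(z + 3)*(z^2 + 3*z - 4) = (z - 1)^2*(z + 2)*(z + 3)*(z + 4)
(3) = (j - 3)*(j + 1)
(4) = (p - 2)*(p^3 - 4*p^2 - 17*p + 60) = (p - 3)*(p - 2)*(p^2 - p - 20) = (p - 3)*(p - 2)*(p + 4)*(p - 5)
(5) = (s - 1)*(s^3 + s^2 - 16*s - 16) = (s - 4)*(s - 1)*(s^2 + 5*s + 4) = (s - 4)*(s - 1)*(s + 4)*(s + 1)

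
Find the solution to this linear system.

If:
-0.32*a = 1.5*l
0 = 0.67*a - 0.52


Then:
a = 0.78
l = -0.17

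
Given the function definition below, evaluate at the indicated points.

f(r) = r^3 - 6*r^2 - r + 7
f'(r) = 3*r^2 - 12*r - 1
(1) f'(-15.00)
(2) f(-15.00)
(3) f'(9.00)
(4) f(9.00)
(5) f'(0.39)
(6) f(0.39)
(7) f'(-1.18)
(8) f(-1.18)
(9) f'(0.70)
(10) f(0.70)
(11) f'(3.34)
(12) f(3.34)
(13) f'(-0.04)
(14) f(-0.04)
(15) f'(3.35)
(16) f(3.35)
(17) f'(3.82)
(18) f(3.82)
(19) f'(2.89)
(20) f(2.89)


(1) = 854.00
(2) = -4703.00
(3) = 134.00
(4) = 241.00
(5) = -5.22
(6) = 5.76
(7) = 17.34
(8) = -1.82
(9) = -7.93
(10) = 3.70
(11) = -7.61
(12) = -26.01
(13) = -0.52
(14) = 7.03
(15) = -7.53
(16) = -26.09
(17) = -3.06
(18) = -28.63
(19) = -10.62
(20) = -21.87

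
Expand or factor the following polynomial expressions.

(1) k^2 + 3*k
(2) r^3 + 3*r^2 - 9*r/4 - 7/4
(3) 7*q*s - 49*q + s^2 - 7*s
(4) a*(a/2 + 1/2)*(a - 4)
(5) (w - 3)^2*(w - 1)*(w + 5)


(1) = k*(k + 3)
(2) = (r - 1)*(r + 1/2)*(r + 7/2)
(3) = (7*q + s)*(s - 7)
(4) = a^3/2 - 3*a^2/2 - 2*a
(5) = w^4 - 2*w^3 - 20*w^2 + 66*w - 45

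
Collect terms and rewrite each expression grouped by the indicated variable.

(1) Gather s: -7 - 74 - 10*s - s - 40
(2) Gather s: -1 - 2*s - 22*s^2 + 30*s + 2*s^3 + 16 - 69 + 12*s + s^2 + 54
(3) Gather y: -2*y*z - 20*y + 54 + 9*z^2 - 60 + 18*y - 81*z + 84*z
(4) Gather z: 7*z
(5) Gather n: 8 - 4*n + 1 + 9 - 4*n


(1) = -11*s - 121
(2) = 2*s^3 - 21*s^2 + 40*s
(3) = y*(-2*z - 2) + 9*z^2 + 3*z - 6
(4) = 7*z
(5) = 18 - 8*n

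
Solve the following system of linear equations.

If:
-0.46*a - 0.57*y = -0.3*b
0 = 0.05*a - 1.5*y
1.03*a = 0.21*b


Then:
a = 0.00
b = 0.00
y = 0.00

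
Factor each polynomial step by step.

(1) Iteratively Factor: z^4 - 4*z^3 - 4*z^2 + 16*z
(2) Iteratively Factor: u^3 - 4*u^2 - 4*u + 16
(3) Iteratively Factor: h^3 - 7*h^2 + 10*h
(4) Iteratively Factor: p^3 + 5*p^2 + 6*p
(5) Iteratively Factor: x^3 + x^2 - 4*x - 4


(1) = (z + 2)*(z^3 - 6*z^2 + 8*z) = (z - 4)*(z + 2)*(z^2 - 2*z) = (z - 4)*(z - 2)*(z + 2)*(z)
(2) = (u - 2)*(u^2 - 2*u - 8) = (u - 2)*(u + 2)*(u - 4)
(3) = (h)*(h^2 - 7*h + 10) = h*(h - 5)*(h - 2)
(4) = (p + 2)*(p^2 + 3*p) = (p + 2)*(p + 3)*(p)
(5) = (x - 2)*(x^2 + 3*x + 2) = (x - 2)*(x + 1)*(x + 2)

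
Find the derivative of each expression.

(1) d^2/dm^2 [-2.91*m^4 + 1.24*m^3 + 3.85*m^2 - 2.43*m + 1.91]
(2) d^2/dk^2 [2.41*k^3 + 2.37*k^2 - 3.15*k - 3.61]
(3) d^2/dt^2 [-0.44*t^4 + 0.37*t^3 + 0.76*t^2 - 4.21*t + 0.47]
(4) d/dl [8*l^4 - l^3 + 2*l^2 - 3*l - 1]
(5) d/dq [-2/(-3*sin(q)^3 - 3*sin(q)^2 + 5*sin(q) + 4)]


(1) = -34.92*m^2 + 7.44*m + 7.7
(2) = 14.46*k + 4.74
(3) = -5.28*t^2 + 2.22*t + 1.52
(4) = 32*l^3 - 3*l^2 + 4*l - 3
(5) = 2*(-9*sin(q)^2 - 6*sin(q) + 5)*cos(q)/(3*sin(q)^3 + 3*sin(q)^2 - 5*sin(q) - 4)^2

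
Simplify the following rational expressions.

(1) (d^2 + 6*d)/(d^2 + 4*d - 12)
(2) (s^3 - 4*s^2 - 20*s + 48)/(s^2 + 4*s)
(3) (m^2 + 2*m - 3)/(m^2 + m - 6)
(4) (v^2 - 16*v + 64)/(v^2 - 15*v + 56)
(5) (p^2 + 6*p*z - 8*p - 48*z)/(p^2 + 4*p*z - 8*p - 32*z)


(1) = d/(d - 2)
(2) = (s^2 - 8*s + 12)/s
(3) = (m - 1)/(m - 2)
(4) = (v - 8)/(v - 7)
(5) = (p + 6*z)/(p + 4*z)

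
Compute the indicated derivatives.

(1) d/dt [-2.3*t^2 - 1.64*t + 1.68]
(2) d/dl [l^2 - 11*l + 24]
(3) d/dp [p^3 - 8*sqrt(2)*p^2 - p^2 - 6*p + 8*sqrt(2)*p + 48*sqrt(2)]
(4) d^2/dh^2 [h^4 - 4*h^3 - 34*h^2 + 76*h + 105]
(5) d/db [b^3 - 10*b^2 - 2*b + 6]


(1) = -4.6*t - 1.64
(2) = 2*l - 11
(3) = 3*p^2 - 16*sqrt(2)*p - 2*p - 6 + 8*sqrt(2)
(4) = 12*h^2 - 24*h - 68
(5) = 3*b^2 - 20*b - 2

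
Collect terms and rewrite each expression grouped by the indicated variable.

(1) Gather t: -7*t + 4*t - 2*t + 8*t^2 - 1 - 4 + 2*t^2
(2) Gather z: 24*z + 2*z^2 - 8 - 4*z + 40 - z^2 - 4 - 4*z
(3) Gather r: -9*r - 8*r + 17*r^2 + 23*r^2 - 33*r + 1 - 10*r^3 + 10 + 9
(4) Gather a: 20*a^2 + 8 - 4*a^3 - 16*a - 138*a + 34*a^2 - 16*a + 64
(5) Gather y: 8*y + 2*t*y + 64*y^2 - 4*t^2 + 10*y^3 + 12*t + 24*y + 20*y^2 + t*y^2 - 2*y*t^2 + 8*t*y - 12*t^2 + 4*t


(1) = 10*t^2 - 5*t - 5
(2) = z^2 + 16*z + 28
(3) = -10*r^3 + 40*r^2 - 50*r + 20
(4) = -4*a^3 + 54*a^2 - 170*a + 72
(5) = -16*t^2 + 16*t + 10*y^3 + y^2*(t + 84) + y*(-2*t^2 + 10*t + 32)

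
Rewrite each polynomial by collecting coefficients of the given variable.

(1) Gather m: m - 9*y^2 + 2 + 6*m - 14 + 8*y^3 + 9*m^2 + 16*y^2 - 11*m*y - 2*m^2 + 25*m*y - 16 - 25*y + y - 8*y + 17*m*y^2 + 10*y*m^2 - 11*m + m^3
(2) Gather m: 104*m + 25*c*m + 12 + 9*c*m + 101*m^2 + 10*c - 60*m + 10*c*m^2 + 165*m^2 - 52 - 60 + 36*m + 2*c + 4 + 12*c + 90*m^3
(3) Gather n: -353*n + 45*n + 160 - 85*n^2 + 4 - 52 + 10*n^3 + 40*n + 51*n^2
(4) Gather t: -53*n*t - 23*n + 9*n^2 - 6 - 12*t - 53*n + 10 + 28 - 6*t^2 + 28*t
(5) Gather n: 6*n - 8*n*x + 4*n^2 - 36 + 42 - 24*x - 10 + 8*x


(1) = m^3 + m^2*(10*y + 7) + m*(17*y^2 + 14*y - 4) + 8*y^3 + 7*y^2 - 32*y - 28
(2) = 24*c + 90*m^3 + m^2*(10*c + 266) + m*(34*c + 80) - 96
(3) = 10*n^3 - 34*n^2 - 268*n + 112
(4) = 9*n^2 - 76*n - 6*t^2 + t*(16 - 53*n) + 32
(5) = 4*n^2 + n*(6 - 8*x) - 16*x - 4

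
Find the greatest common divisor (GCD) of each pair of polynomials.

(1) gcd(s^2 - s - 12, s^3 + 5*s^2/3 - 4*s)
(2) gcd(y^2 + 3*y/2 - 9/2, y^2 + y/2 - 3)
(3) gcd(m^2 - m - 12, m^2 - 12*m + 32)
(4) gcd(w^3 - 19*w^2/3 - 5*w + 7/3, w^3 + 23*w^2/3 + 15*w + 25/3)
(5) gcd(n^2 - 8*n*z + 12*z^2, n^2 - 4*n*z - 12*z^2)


(1) = s + 3
(2) = y - 3/2
(3) = gcd((m - 4)*(m + 3), (m - 8)*(m - 4)) = m - 4
(4) = w + 1
(5) = gcd((n - 6*z)*(n - 2*z), (n - 6*z)*(n + 2*z)) = -n + 6*z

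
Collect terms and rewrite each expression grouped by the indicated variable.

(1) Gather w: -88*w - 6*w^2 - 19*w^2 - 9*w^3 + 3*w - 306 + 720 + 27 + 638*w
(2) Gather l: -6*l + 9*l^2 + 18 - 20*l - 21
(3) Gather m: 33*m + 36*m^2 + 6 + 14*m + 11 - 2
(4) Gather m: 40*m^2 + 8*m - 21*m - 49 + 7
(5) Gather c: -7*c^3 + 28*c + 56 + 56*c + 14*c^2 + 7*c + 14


(1) = -9*w^3 - 25*w^2 + 553*w + 441
(2) = 9*l^2 - 26*l - 3
(3) = 36*m^2 + 47*m + 15
(4) = 40*m^2 - 13*m - 42
(5) = -7*c^3 + 14*c^2 + 91*c + 70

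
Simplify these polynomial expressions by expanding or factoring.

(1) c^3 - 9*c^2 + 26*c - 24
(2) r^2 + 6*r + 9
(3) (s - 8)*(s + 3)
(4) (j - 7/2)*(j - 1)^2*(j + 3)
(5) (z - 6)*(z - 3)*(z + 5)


(1) = (c - 4)*(c - 3)*(c - 2)
(2) = (r + 3)^2
(3) = s^2 - 5*s - 24
(4) = j^4 - 5*j^3/2 - 17*j^2/2 + 41*j/2 - 21/2
(5) = z^3 - 4*z^2 - 27*z + 90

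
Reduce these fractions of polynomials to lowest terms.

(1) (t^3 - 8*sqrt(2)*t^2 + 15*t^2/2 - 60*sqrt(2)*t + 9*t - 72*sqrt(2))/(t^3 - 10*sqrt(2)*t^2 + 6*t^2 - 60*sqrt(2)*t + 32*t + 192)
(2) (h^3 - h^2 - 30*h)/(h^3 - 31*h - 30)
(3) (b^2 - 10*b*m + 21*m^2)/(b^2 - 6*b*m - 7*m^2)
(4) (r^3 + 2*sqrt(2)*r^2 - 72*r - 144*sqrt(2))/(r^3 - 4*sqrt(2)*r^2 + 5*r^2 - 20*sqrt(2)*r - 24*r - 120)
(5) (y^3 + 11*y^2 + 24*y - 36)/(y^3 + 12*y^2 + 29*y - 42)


(1) = (2*t + 3)/(2*t - 4*sqrt(2))
(2) = h/(h + 1)
(3) = (b - 3*m)/(b + m)
(4) = (r + 6*sqrt(2))/(r + 5)
(5) = (y + 6)/(y + 7)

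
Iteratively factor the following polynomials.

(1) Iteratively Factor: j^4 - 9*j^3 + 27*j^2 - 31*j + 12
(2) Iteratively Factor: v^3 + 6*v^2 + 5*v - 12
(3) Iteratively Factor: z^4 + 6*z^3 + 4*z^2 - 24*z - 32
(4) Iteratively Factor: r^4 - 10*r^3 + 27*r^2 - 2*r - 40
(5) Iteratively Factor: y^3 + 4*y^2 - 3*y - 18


(1) = (j - 1)*(j^3 - 8*j^2 + 19*j - 12) = (j - 4)*(j - 1)*(j^2 - 4*j + 3) = (j - 4)*(j - 1)^2*(j - 3)
(2) = (v + 4)*(v^2 + 2*v - 3) = (v - 1)*(v + 4)*(v + 3)
(3) = (z + 4)*(z^3 + 2*z^2 - 4*z - 8) = (z + 2)*(z + 4)*(z^2 - 4) = (z - 2)*(z + 2)*(z + 4)*(z + 2)
(4) = (r - 5)*(r^3 - 5*r^2 + 2*r + 8) = (r - 5)*(r - 2)*(r^2 - 3*r - 4) = (r - 5)*(r - 4)*(r - 2)*(r + 1)
(5) = (y + 3)*(y^2 + y - 6) = (y + 3)^2*(y - 2)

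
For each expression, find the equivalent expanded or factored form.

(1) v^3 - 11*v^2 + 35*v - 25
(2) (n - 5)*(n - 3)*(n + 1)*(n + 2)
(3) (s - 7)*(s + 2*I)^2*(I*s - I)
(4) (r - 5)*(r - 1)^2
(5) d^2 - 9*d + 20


(1) = (v - 5)^2*(v - 1)
(2) = n^4 - 5*n^3 - 7*n^2 + 29*n + 30
(3) = I*s^4 - 4*s^3 - 8*I*s^3 + 32*s^2 + 3*I*s^2 - 28*s + 32*I*s - 28*I
(4) = r^3 - 7*r^2 + 11*r - 5
(5) = (d - 5)*(d - 4)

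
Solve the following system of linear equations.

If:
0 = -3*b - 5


Then:
b = -5/3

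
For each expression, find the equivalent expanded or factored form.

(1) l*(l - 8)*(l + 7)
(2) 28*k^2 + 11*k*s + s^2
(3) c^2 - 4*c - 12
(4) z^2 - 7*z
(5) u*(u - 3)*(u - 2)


(1) = l^3 - l^2 - 56*l
(2) = (4*k + s)*(7*k + s)
(3) = (c - 6)*(c + 2)
(4) = z*(z - 7)
(5) = u^3 - 5*u^2 + 6*u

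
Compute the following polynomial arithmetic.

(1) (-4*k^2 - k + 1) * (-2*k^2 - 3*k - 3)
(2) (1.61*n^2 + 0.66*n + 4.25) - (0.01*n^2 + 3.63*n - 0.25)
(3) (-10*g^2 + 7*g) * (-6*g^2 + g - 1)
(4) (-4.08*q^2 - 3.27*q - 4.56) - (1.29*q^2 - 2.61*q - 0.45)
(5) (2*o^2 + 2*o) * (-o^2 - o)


(1) = 8*k^4 + 14*k^3 + 13*k^2 - 3
(2) = 1.6*n^2 - 2.97*n + 4.5
(3) = 60*g^4 - 52*g^3 + 17*g^2 - 7*g
(4) = -5.37*q^2 - 0.66*q - 4.11
(5) = -2*o^4 - 4*o^3 - 2*o^2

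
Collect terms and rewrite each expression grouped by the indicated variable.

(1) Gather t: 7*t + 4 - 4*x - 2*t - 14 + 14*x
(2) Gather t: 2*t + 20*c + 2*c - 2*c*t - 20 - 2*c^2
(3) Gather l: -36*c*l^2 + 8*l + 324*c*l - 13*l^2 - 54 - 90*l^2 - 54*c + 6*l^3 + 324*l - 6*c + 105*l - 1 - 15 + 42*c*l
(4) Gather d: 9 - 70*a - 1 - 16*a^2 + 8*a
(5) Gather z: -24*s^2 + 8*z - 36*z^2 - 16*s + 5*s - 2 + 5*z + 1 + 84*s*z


(1) = 5*t + 10*x - 10
(2) = -2*c^2 + 22*c + t*(2 - 2*c) - 20
(3) = -60*c + 6*l^3 + l^2*(-36*c - 103) + l*(366*c + 437) - 70
(4) = -16*a^2 - 62*a + 8
(5) = -24*s^2 - 11*s - 36*z^2 + z*(84*s + 13) - 1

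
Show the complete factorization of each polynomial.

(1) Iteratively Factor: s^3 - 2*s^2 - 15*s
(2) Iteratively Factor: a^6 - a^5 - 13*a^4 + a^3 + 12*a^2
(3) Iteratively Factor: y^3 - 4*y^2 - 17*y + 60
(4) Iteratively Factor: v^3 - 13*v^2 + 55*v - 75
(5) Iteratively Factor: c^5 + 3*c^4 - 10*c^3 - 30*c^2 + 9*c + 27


(1) = (s + 3)*(s^2 - 5*s) = (s - 5)*(s + 3)*(s)
(2) = (a - 4)*(a^5 + 3*a^4 - a^3 - 3*a^2) = a*(a - 4)*(a^4 + 3*a^3 - a^2 - 3*a) = a*(a - 4)*(a + 1)*(a^3 + 2*a^2 - 3*a) = a^2*(a - 4)*(a + 1)*(a^2 + 2*a - 3) = a^2*(a - 4)*(a + 1)*(a + 3)*(a - 1)
(3) = (y - 3)*(y^2 - y - 20) = (y - 3)*(y + 4)*(y - 5)
(4) = (v - 3)*(v^2 - 10*v + 25) = (v - 5)*(v - 3)*(v - 5)
(5) = (c - 3)*(c^4 + 6*c^3 + 8*c^2 - 6*c - 9) = (c - 3)*(c + 3)*(c^3 + 3*c^2 - c - 3) = (c - 3)*(c - 1)*(c + 3)*(c^2 + 4*c + 3) = (c - 3)*(c - 1)*(c + 3)^2*(c + 1)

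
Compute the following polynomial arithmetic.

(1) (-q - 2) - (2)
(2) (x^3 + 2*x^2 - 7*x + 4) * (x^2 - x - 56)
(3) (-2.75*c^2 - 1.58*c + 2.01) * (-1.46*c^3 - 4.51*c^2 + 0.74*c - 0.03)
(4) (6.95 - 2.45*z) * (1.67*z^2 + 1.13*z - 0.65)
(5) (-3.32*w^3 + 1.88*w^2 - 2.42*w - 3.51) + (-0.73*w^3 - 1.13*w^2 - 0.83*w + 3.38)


(1) = -q - 4
(2) = x^5 + x^4 - 65*x^3 - 101*x^2 + 388*x - 224
(3) = 4.015*c^5 + 14.7093*c^4 + 2.1562*c^3 - 10.1518*c^2 + 1.5348*c - 0.0603
(4) = -4.0915*z^3 + 8.838*z^2 + 9.446*z - 4.5175
(5) = -4.05*w^3 + 0.75*w^2 - 3.25*w - 0.13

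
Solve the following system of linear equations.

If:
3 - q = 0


Then:
q = 3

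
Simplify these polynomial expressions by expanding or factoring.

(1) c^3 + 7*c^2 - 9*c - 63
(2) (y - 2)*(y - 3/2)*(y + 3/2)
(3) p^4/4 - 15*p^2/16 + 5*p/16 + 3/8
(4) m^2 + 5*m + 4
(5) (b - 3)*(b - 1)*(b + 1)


(1) = (c - 3)*(c + 3)*(c + 7)
(2) = y^3 - 2*y^2 - 9*y/4 + 9/2
(3) = (p/4 + 1/2)*(p - 3/2)*(p - 1)*(p + 1/2)
(4) = (m + 1)*(m + 4)
(5) = b^3 - 3*b^2 - b + 3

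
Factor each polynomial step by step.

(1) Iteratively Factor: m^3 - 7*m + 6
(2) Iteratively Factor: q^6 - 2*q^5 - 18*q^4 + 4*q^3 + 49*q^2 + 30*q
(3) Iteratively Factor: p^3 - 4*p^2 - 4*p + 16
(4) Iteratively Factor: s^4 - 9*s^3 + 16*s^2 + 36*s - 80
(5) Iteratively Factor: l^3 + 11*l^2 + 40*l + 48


(1) = (m + 3)*(m^2 - 3*m + 2) = (m - 1)*(m + 3)*(m - 2)
(2) = (q)*(q^5 - 2*q^4 - 18*q^3 + 4*q^2 + 49*q + 30) = q*(q + 1)*(q^4 - 3*q^3 - 15*q^2 + 19*q + 30) = q*(q - 2)*(q + 1)*(q^3 - q^2 - 17*q - 15) = q*(q - 5)*(q - 2)*(q + 1)*(q^2 + 4*q + 3) = q*(q - 5)*(q - 2)*(q + 1)*(q + 3)*(q + 1)
(3) = (p + 2)*(p^2 - 6*p + 8) = (p - 4)*(p + 2)*(p - 2)
(4) = (s - 4)*(s^3 - 5*s^2 - 4*s + 20) = (s - 4)*(s + 2)*(s^2 - 7*s + 10) = (s - 4)*(s - 2)*(s + 2)*(s - 5)
(5) = (l + 4)*(l^2 + 7*l + 12) = (l + 4)^2*(l + 3)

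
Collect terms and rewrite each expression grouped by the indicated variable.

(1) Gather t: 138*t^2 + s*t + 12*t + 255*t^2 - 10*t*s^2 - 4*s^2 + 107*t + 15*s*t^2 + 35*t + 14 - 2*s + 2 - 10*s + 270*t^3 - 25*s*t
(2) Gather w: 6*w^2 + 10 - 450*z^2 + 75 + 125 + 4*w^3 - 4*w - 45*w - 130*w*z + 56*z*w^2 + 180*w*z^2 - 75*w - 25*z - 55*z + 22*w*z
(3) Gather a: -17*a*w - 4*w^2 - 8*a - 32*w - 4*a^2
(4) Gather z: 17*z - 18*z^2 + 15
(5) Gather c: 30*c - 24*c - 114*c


(1) = -4*s^2 - 12*s + 270*t^3 + t^2*(15*s + 393) + t*(-10*s^2 - 24*s + 154) + 16
(2) = 4*w^3 + w^2*(56*z + 6) + w*(180*z^2 - 108*z - 124) - 450*z^2 - 80*z + 210
(3) = -4*a^2 + a*(-17*w - 8) - 4*w^2 - 32*w
(4) = -18*z^2 + 17*z + 15
(5) = -108*c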